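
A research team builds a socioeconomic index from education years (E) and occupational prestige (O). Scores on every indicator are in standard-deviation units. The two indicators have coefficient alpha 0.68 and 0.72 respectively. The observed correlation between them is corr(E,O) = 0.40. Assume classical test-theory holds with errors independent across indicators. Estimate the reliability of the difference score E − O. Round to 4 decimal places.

Var(E−O) = 1 + 1 − 2·0.40 = 2 − 0.8 = 1.2.
Because errors are independent across components, Cov(Tᵢ,Tⱼ) = Cov(Xᵢ,Xⱼ); the off-diagonal part of the true-score variance is the same as above.
True-score variance = [0.68 + 0.72] − 0.8 = 1.4 − 0.8 = 0.6.
Reliability = 0.6 / 1.2 = 0.5000.

0.5000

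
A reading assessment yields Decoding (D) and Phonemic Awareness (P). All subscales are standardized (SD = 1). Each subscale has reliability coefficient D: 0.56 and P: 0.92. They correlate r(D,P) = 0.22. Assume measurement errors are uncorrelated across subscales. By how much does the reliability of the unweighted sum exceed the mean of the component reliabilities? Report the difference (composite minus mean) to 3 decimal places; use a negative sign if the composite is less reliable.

Var(sum) = 2 + 0.44 = 2.44; true-score variance = 1.48 + 0.44 = 1.92; composite reliability = 0.7869.
Mean component reliability = 0.7400.
Difference = 0.7869 − 0.7400 = 0.047.

0.047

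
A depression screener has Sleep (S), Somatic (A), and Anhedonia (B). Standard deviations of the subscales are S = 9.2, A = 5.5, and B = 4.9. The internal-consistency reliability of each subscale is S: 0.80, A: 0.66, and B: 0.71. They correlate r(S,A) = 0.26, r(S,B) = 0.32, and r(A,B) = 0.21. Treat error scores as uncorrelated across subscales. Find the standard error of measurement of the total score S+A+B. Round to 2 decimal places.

5.85

Var(total) = 138.9 + 66.4822 = 205.382.
True-score variance = 104.724 + 66.4822 = 171.206, so reliability = 0.8336.
Error variance = 205.382 − 171.206 = 34.1759; SEM = √34.1759 = 5.85.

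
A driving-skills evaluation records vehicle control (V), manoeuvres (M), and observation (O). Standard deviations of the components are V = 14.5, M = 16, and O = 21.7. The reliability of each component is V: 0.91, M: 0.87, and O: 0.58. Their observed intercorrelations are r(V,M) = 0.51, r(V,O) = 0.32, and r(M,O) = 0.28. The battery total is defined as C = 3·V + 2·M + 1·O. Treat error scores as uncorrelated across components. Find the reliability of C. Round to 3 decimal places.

0.914

Var(C) = 3²·14.5² + 2²·16² + 21.7² + 2·[6·14.5·16·0.51 + 3·14.5·21.7·0.32 + 2·16·21.7·0.28] = 3387.14 + 2412.83 = 5799.97.
Under uncorrelated errors the observed covariances equal the true-score covariances, so only the own-variance terms attenuate.
True-score variance = [3²·14.5²·0.91 + 2²·16²·0.87 + 21.7²·0.58] + 2412.83 = 2885.94 + 2412.83 = 5298.78.
Reliability = 5298.78 / 5799.97 = 0.914.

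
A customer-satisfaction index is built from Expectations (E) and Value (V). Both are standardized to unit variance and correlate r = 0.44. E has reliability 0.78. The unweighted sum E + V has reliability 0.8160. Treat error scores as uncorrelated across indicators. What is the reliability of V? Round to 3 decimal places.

0.690

Var(E+V) = 2 + 2·0.44 = 2.880.
True-score variance = ρ_E + ρ_V + 2·0.44, so 0.8160 = (0.78 + ρ_V + 0.88) / 2.880.
ρ_V = 0.8160·2.880 − 0.78 − 0.88 = 0.690.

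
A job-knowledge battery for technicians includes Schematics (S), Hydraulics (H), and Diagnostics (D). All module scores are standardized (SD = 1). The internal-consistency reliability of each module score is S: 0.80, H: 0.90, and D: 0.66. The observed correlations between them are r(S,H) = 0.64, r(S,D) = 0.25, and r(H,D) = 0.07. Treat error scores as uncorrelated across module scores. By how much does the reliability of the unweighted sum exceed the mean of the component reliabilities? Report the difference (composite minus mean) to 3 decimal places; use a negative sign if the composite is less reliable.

0.083

Var(sum) = 3 + 1.92 = 4.92; true-score variance = 2.36 + 1.92 = 4.28; composite reliability = 0.8699.
Mean component reliability = 0.7867.
Difference = 0.8699 − 0.7867 = 0.083.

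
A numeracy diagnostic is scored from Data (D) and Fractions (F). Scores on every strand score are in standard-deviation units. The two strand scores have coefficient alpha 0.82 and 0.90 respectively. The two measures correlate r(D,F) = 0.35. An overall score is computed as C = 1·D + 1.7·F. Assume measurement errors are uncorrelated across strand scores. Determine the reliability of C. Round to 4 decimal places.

Var(C) = 1 + 1.7² + 2·[1.7·0.35] = 3.89 + 1.19 = 5.08.
Under uncorrelated errors the observed covariances equal the true-score covariances, so only the own-variance terms attenuate.
True-score variance = [0.82 + 1.7²·0.90] + 1.19 = 3.421 + 1.19 = 4.611.
Reliability = 4.611 / 5.08 = 0.9077.

0.9077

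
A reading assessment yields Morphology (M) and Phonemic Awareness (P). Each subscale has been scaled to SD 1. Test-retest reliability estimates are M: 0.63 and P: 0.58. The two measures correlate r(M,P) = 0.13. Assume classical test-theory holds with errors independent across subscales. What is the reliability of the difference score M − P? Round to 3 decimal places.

0.546

Var(M−P) = 1 + 1 − 2·0.13 = 2 − 0.26 = 1.74.
Because errors are independent across components, Cov(Tᵢ,Tⱼ) = Cov(Xᵢ,Xⱼ); the off-diagonal part of the true-score variance is the same as above.
True-score variance = [0.63 + 0.58] − 0.26 = 1.21 − 0.26 = 0.95.
Reliability = 0.95 / 1.74 = 0.546.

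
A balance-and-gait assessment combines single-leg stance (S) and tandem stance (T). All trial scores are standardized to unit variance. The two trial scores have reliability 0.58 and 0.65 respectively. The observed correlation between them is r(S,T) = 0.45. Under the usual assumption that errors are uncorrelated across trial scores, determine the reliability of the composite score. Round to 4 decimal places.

Var(S+T) = 2 + 2·[0.45] = 2 + 0.9 = 2.9.
Under uncorrelated errors the observed covariances equal the true-score covariances, so only the own-variance terms attenuate.
True-score variance = [0.58 + 0.65] + 0.9 = 1.23 + 0.9 = 2.13.
Reliability = 2.13 / 2.9 = 0.7345.

0.7345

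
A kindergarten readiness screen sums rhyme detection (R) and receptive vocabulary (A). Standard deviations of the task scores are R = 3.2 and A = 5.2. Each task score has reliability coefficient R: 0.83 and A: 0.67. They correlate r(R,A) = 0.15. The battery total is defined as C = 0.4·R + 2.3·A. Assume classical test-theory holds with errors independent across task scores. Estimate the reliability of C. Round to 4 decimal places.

0.6819

Var(C) = 0.4²·3.2² + 2.3²·5.2² + 2·[0.92·3.2·5.2·0.15] = 144.68 + 4.59264 = 149.273.
Under uncorrelated errors the observed covariances equal the true-score covariances, so only the own-variance terms attenuate.
True-score variance = [0.4²·3.2²·0.83 + 2.3²·5.2²·0.67] + 4.59264 = 97.1977 + 4.59264 = 101.79.
Reliability = 101.79 / 149.273 = 0.6819.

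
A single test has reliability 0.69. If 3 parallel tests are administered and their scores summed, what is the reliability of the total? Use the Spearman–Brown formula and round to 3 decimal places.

0.870

ρ_k = kρ / (1 + (k−1)ρ) = 3·0.69 / (1 + 2·0.69) = 2.070 / 2.380 = 0.870.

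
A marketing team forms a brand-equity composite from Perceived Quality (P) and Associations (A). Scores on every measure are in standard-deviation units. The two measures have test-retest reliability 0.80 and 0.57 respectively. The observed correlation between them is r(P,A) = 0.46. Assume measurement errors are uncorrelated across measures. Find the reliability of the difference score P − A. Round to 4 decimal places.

0.4167

Var(P−A) = 1 + 1 − 2·0.46 = 2 − 0.92 = 1.08.
Because errors are independent across components, Cov(Tᵢ,Tⱼ) = Cov(Xᵢ,Xⱼ); the off-diagonal part of the true-score variance is the same as above.
True-score variance = [0.80 + 0.57] − 0.92 = 1.37 − 0.92 = 0.45.
Reliability = 0.45 / 1.08 = 0.4167.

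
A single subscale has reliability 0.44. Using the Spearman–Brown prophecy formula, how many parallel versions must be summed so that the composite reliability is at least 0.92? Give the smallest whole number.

k ≥ ρ*(1−ρ₁)/(ρ₁(1−ρ*)) = 0.92·0.56 / (0.44·0.08) = 14.636.
Smallest integer k = 15.

15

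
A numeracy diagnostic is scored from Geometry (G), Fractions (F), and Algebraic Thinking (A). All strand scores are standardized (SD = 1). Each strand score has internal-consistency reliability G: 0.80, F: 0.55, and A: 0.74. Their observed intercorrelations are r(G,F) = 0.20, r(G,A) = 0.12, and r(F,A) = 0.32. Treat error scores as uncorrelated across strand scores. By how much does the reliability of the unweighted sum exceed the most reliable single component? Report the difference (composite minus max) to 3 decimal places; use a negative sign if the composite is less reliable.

-0.013

Var(sum) = 3 + 1.28 = 4.28; true-score variance = 2.09 + 1.28 = 3.37; composite reliability = 0.7874.
Max component reliability = 0.8000.
Difference = 0.7874 − 0.8000 = -0.013.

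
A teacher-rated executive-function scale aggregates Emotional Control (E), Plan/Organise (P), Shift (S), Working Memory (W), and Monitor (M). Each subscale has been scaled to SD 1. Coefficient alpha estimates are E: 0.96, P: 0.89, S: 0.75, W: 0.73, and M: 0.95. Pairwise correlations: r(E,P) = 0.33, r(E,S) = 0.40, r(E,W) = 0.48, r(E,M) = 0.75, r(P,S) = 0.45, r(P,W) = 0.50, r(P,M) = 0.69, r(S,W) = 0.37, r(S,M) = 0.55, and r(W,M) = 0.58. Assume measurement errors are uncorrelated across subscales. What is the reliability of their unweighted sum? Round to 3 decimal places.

Var(E+P+S+W+M) = 5 + 2·[0.33 + 0.40 + 0.48 + 0.75 + 0.45 + 0.50 + 0.69 + 0.37 + 0.55 + 0.58] = 5 + 10.2 = 15.2.
Because errors are independent across components, Cov(Tᵢ,Tⱼ) = Cov(Xᵢ,Xⱼ); the off-diagonal part of the true-score variance is the same as above.
True-score variance = [0.96 + 0.89 + 0.75 + 0.73 + 0.95] + 10.2 = 4.28 + 10.2 = 14.48.
Reliability = 14.48 / 15.2 = 0.953.

0.953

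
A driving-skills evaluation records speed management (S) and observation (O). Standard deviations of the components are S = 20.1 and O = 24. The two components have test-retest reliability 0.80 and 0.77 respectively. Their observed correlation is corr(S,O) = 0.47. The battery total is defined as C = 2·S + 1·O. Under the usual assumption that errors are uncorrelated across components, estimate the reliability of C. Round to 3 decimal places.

Var(C) = 2²·20.1² + 24² + 2·[2·20.1·24·0.47] = 2192.04 + 906.912 = 3098.95.
Because errors are independent across components, Cov(Tᵢ,Tⱼ) = Cov(Xᵢ,Xⱼ); the off-diagonal part of the true-score variance is the same as above.
True-score variance = [2²·20.1²·0.80 + 24²·0.77] + 906.912 = 1736.35 + 906.912 = 2643.26.
Reliability = 2643.26 / 3098.95 = 0.853.

0.853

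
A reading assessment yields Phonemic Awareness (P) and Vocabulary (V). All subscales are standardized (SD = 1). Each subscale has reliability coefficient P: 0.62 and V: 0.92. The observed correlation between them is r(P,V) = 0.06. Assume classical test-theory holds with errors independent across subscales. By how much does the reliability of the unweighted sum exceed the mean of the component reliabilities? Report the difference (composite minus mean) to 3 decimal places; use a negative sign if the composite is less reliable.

Var(sum) = 2 + 0.12 = 2.12; true-score variance = 1.54 + 0.12 = 1.66; composite reliability = 0.7830.
Mean component reliability = 0.7700.
Difference = 0.7830 − 0.7700 = 0.013.

0.013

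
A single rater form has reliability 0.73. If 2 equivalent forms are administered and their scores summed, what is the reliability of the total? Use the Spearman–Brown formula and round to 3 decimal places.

ρ_k = kρ / (1 + (k−1)ρ) = 2·0.73 / (1 + 1·0.73) = 1.460 / 1.730 = 0.844.

0.844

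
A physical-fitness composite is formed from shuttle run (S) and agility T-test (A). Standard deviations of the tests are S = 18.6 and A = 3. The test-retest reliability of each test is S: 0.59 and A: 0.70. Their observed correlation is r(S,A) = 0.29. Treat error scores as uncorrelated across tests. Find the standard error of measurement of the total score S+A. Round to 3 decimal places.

Var(total) = 354.96 + 32.364 = 387.324.
True-score variance = 210.416 + 32.364 = 242.78, so reliability = 0.6268.
Error variance = 387.324 − 242.78 = 144.544; SEM = √144.544 = 12.023.

12.023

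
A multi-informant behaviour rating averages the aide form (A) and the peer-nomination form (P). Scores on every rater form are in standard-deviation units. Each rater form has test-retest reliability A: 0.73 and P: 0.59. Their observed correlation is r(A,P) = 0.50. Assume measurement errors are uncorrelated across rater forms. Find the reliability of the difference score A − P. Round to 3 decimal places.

0.320

Var(A−P) = 1 + 1 − 2·0.50 = 2 − 1 = 1.
Under uncorrelated errors the observed covariances equal the true-score covariances, so only the own-variance terms attenuate.
True-score variance = [0.73 + 0.59] − 1 = 1.32 − 1 = 0.32.
Reliability = 0.32 / 1 = 0.320.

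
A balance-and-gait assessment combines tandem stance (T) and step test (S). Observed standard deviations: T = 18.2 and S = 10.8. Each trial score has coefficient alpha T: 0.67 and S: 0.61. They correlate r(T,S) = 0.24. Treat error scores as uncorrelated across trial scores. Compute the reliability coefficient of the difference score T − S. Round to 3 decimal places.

0.562

Var(T−S) = 18.2² + 10.8² − 2·18.2·10.8·0.24 = 447.88 − 94.3488 = 353.531.
Because errors are independent across components, Cov(Tᵢ,Tⱼ) = Cov(Xᵢ,Xⱼ); the off-diagonal part of the true-score variance is the same as above.
True-score variance = [18.2²·0.67 + 10.8²·0.61] − 94.3488 = 293.081 − 94.3488 = 198.732.
Reliability = 198.732 / 353.531 = 0.562.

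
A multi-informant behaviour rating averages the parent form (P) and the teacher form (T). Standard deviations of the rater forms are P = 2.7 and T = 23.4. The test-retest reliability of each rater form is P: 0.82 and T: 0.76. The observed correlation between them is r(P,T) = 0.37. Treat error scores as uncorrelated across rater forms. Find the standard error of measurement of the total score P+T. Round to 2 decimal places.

Var(total) = 554.85 + 46.7532 = 601.603.
True-score variance = 422.123 + 46.7532 = 468.877, so reliability = 0.7794.
Error variance = 601.603 − 468.877 = 132.727; SEM = √132.727 = 11.52.

11.52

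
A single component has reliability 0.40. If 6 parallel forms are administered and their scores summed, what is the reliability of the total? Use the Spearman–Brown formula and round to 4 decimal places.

ρ_k = kρ / (1 + (k−1)ρ) = 6·0.40 / (1 + 5·0.40) = 2.400 / 3.000 = 0.8000.

0.8000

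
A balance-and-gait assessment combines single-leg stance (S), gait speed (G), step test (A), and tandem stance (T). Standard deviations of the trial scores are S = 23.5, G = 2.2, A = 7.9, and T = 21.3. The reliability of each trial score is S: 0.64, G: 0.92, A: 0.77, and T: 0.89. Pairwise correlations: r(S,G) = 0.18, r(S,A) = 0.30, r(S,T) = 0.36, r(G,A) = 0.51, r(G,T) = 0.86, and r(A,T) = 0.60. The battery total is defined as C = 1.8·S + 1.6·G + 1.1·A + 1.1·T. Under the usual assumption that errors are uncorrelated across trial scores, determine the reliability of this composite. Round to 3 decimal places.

0.811

Var(C) = 1.8²·23.5² + 1.6²·2.2² + 1.1²·7.9² + 1.1²·21.3² + 2·[2.88·23.5·2.2·0.18 + 1.98·23.5·7.9·0.30 + 1.98·23.5·21.3·0.36 + 1.76·2.2·7.9·0.51 + 1.76·2.2·21.3·0.86 + 1.21·7.9·21.3·0.60] = 2426.16 + 1405.12 = 3831.28.
Because errors are independent across components, Cov(Tᵢ,Tⱼ) = Cov(Xᵢ,Xⱼ); the off-diagonal part of the true-score variance is the same as above.
True-score variance = [1.8²·23.5²·0.64 + 1.6²·2.2²·0.92 + 1.1²·7.9²·0.77 + 1.1²·21.3²·0.89] + 1405.12 = 1703.27 + 1405.12 = 3108.39.
Reliability = 3108.39 / 3831.28 = 0.811.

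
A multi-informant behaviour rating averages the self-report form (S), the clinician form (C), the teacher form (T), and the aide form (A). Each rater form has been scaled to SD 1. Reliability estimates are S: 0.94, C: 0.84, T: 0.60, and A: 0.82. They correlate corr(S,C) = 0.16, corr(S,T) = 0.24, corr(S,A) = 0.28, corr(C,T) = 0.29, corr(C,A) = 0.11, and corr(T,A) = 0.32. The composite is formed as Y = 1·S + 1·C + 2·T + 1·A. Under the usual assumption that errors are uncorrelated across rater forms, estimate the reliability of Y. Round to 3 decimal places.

0.826

Var(Y) = 1 + 1 + 2² + 1 + 2·[0.16 + 2·0.24 + 0.28 + 2·0.29 + 0.11 + 2·0.32] = 7 + 4.5 = 11.5.
Because errors are independent across components, Cov(Tᵢ,Tⱼ) = Cov(Xᵢ,Xⱼ); the off-diagonal part of the true-score variance is the same as above.
True-score variance = [0.94 + 0.84 + 2²·0.60 + 0.82] + 4.5 = 5 + 4.5 = 9.5.
Reliability = 9.5 / 11.5 = 0.826.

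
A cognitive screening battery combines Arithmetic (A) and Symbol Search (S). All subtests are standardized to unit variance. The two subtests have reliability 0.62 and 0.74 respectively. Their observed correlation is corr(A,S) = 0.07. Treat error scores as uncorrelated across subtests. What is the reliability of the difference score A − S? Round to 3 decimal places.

0.656

Var(A−S) = 1 + 1 − 2·0.07 = 2 − 0.14 = 1.86.
Because errors are independent across components, Cov(Tᵢ,Tⱼ) = Cov(Xᵢ,Xⱼ); the off-diagonal part of the true-score variance is the same as above.
True-score variance = [0.62 + 0.74] − 0.14 = 1.36 − 0.14 = 1.22.
Reliability = 1.22 / 1.86 = 0.656.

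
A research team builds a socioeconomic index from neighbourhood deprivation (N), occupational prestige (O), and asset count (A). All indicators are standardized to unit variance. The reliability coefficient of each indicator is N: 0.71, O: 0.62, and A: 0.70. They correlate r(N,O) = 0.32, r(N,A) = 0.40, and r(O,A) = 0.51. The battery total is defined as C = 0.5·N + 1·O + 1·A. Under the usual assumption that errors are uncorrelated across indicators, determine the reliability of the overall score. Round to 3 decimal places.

Var(C) = 0.5² + 1 + 1 + 2·[0.5·0.32 + 0.5·0.40 + 0.51] = 2.25 + 1.74 = 3.99.
Under uncorrelated errors the observed covariances equal the true-score covariances, so only the own-variance terms attenuate.
True-score variance = [0.5²·0.71 + 0.62 + 0.70] + 1.74 = 1.4975 + 1.74 = 3.2375.
Reliability = 3.2375 / 3.99 = 0.811.

0.811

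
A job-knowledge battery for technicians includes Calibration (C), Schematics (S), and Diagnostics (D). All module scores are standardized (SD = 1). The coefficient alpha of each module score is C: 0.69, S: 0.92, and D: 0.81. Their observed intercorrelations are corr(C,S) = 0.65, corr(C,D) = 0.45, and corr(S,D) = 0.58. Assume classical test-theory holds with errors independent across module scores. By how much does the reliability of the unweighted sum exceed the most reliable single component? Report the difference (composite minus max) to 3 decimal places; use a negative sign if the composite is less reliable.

-0.011

Var(sum) = 3 + 3.36 = 6.36; true-score variance = 2.42 + 3.36 = 5.78; composite reliability = 0.9088.
Max component reliability = 0.9200.
Difference = 0.9088 − 0.9200 = -0.011.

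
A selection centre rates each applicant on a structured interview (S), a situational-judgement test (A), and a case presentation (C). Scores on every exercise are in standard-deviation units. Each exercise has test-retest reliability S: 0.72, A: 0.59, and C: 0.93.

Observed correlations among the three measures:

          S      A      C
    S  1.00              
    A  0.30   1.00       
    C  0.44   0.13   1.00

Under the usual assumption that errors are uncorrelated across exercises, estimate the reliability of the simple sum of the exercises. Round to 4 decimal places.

Var(S+A+C) = 3 + 2·[0.30 + 0.44 + 0.13] = 3 + 1.74 = 4.74.
With uncorrelated errors the cross-covariances are all true-score covariance, so they carry over unchanged; only the diagonal terms shrink to ρᵢσᵢ².
True-score variance = [0.72 + 0.59 + 0.93] + 1.74 = 2.24 + 1.74 = 3.98.
Reliability = 3.98 / 4.74 = 0.8397.

0.8397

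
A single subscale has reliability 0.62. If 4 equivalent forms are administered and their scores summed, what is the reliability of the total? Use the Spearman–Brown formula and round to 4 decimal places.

0.8671

ρ_k = kρ / (1 + (k−1)ρ) = 4·0.62 / (1 + 3·0.62) = 2.480 / 2.860 = 0.8671.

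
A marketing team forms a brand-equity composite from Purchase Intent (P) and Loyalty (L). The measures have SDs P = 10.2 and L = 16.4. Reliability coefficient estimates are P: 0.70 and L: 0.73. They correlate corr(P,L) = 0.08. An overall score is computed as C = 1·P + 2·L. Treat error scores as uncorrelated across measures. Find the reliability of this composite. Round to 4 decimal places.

0.7392

Var(C) = 10.2² + 2²·16.4² + 2·[2·10.2·16.4·0.08] = 1179.88 + 53.5296 = 1233.41.
Because errors are independent across components, Cov(Tᵢ,Tⱼ) = Cov(Xᵢ,Xⱼ); the off-diagonal part of the true-score variance is the same as above.
True-score variance = [10.2²·0.70 + 2²·16.4²·0.73] + 53.5296 = 858.191 + 53.5296 = 911.721.
Reliability = 911.721 / 1233.41 = 0.7392.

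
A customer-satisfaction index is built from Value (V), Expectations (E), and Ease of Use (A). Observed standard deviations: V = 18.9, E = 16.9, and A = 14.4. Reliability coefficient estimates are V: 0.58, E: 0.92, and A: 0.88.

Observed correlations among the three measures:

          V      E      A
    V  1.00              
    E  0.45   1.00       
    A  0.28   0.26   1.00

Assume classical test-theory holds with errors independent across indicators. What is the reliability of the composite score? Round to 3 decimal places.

0.860

Var(V+E+A) = 18.9² + 16.9² + 14.4² + 2·[18.9·16.9·0.45 + 18.9·14.4·0.28 + 16.9·14.4·0.26] = 850.18 + 566.426 = 1416.61.
With uncorrelated errors the cross-covariances are all true-score covariance, so they carry over unchanged; only the diagonal terms shrink to ρᵢσᵢ².
True-score variance = [18.9²·0.58 + 16.9²·0.92 + 14.4²·0.88] + 566.426 = 652.42 + 566.426 = 1218.85.
Reliability = 1218.85 / 1416.61 = 0.860.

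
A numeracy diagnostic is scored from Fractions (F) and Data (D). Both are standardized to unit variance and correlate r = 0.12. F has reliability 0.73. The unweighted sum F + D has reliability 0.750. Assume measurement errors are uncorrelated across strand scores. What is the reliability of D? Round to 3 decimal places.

0.710

Var(F+D) = 2 + 2·0.12 = 2.240.
True-score variance = ρ_F + ρ_D + 2·0.12, so 0.750 = (0.73 + ρ_D + 0.24) / 2.240.
ρ_D = 0.750·2.240 − 0.73 − 0.24 = 0.710.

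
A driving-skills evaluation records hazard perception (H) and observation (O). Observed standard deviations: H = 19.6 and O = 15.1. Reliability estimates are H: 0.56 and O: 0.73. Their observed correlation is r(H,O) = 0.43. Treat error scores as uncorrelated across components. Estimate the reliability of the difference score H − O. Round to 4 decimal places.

Var(H−O) = 19.6² + 15.1² − 2·19.6·15.1·0.43 = 612.17 − 254.526 = 357.644.
With uncorrelated errors the cross-covariances are all true-score covariance, so they carry over unchanged; only the diagonal terms shrink to ρᵢσᵢ².
True-score variance = [19.6²·0.56 + 15.1²·0.73] − 254.526 = 381.577 − 254.526 = 127.051.
Reliability = 127.051 / 357.644 = 0.3552.

0.3552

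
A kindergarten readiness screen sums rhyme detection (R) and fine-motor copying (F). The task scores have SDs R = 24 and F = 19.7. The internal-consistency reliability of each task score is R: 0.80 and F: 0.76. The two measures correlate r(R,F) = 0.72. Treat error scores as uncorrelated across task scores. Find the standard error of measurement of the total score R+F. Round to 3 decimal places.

Var(total) = 964.09 + 680.832 = 1644.92.
True-score variance = 755.748 + 680.832 = 1436.58, so reliability = 0.8733.
Error variance = 1644.92 − 1436.58 = 208.342; SEM = √208.342 = 14.434.

14.434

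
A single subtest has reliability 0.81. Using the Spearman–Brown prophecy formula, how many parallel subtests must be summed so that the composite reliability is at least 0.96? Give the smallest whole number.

k ≥ ρ*(1−ρ₁)/(ρ₁(1−ρ*)) = 0.96·0.19 / (0.81·0.04) = 5.630.
Smallest integer k = 6.

6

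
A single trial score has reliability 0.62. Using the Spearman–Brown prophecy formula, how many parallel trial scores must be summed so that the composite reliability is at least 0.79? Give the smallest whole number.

3

k ≥ ρ*(1−ρ₁)/(ρ₁(1−ρ*)) = 0.79·0.38 / (0.62·0.21) = 2.306.
Smallest integer k = 3.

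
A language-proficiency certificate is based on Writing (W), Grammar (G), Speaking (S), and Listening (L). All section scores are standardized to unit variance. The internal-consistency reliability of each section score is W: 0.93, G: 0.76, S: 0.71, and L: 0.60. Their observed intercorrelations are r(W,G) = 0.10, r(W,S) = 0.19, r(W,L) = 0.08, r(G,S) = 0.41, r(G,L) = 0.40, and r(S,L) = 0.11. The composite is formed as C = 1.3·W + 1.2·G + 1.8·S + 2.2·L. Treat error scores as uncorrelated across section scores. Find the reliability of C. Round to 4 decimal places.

0.8105

Var(C) = 1.3² + 1.2² + 1.8² + 2.2² + 2·[1.56·0.10 + 2.34·0.19 + 2.86·0.08 + 2.16·0.41 + 2.64·0.40 + 3.96·0.11] = 11.21 + 6.4132 = 17.6232.
Under uncorrelated errors the observed covariances equal the true-score covariances, so only the own-variance terms attenuate.
True-score variance = [1.3²·0.93 + 1.2²·0.76 + 1.8²·0.71 + 2.2²·0.60] + 6.4132 = 7.8705 + 6.4132 = 14.2837.
Reliability = 14.2837 / 17.6232 = 0.8105.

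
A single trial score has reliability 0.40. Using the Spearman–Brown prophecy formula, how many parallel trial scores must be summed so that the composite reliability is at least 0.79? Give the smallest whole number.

6

k ≥ ρ*(1−ρ₁)/(ρ₁(1−ρ*)) = 0.79·0.60 / (0.40·0.21) = 5.643.
Smallest integer k = 6.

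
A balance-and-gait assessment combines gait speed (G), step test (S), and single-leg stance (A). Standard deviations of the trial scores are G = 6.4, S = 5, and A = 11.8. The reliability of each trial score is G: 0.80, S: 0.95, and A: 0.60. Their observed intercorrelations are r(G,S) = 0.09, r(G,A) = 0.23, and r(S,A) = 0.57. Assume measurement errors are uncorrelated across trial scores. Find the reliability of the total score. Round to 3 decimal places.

Var(G+S+A) = 6.4² + 5² + 11.8² + 2·[6.4·5·0.09 + 6.4·11.8·0.23 + 5·11.8·0.57] = 205.2 + 107.759 = 312.959.
Under uncorrelated errors the observed covariances equal the true-score covariances, so only the own-variance terms attenuate.
True-score variance = [6.4²·0.80 + 5²·0.95 + 11.8²·0.60] + 107.759 = 140.062 + 107.759 = 247.821.
Reliability = 247.821 / 312.959 = 0.792.

0.792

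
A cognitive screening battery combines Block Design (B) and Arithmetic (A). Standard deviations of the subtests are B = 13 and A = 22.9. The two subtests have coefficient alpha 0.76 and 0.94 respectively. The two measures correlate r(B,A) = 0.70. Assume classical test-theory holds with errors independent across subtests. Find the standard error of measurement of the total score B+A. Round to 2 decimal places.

Var(total) = 693.41 + 416.78 = 1110.19.
True-score variance = 621.385 + 416.78 = 1038.17, so reliability = 0.9351.
Error variance = 1110.19 − 1038.17 = 72.0246; SEM = √72.0246 = 8.49.

8.49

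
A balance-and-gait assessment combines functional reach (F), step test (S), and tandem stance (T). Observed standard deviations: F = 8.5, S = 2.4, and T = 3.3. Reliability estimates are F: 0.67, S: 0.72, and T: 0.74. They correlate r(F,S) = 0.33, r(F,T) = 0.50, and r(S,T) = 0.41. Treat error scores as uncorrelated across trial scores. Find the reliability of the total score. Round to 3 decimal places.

Var(F+S+T) = 8.5² + 2.4² + 3.3² + 2·[8.5·2.4·0.33 + 8.5·3.3·0.50 + 2.4·3.3·0.41] = 88.9 + 48.0084 = 136.908.
With uncorrelated errors the cross-covariances are all true-score covariance, so they carry over unchanged; only the diagonal terms shrink to ρᵢσᵢ².
True-score variance = [8.5²·0.67 + 2.4²·0.72 + 3.3²·0.74] + 48.0084 = 60.6133 + 48.0084 = 108.622.
Reliability = 108.622 / 136.908 = 0.793.

0.793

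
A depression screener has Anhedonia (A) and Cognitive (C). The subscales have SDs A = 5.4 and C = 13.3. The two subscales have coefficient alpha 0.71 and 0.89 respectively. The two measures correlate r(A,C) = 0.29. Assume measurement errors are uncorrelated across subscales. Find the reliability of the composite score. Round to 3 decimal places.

0.887

Var(A+C) = 5.4² + 13.3² + 2·[5.4·13.3·0.29] = 206.05 + 41.6556 = 247.706.
Because errors are independent across components, Cov(Tᵢ,Tⱼ) = Cov(Xᵢ,Xⱼ); the off-diagonal part of the true-score variance is the same as above.
True-score variance = [5.4²·0.71 + 13.3²·0.89] + 41.6556 = 178.136 + 41.6556 = 219.791.
Reliability = 219.791 / 247.706 = 0.887.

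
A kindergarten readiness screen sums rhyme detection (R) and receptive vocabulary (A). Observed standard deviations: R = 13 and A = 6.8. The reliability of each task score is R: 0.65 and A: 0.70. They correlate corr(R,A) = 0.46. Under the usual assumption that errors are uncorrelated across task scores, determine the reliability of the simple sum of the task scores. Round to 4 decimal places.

0.7538

Var(R+A) = 13² + 6.8² + 2·[13·6.8·0.46] = 215.24 + 81.328 = 296.568.
Because errors are independent across components, Cov(Tᵢ,Tⱼ) = Cov(Xᵢ,Xⱼ); the off-diagonal part of the true-score variance is the same as above.
True-score variance = [13²·0.65 + 6.8²·0.70] + 81.328 = 142.218 + 81.328 = 223.546.
Reliability = 223.546 / 296.568 = 0.7538.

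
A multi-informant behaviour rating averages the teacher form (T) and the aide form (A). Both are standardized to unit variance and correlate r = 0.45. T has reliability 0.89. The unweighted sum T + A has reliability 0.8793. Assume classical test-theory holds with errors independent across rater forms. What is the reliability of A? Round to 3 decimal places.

Var(T+A) = 2 + 2·0.45 = 2.900.
True-score variance = ρ_T + ρ_A + 2·0.45, so 0.8793 = (0.89 + ρ_A + 0.90) / 2.900.
ρ_A = 0.8793·2.900 − 0.89 − 0.90 = 0.760.

0.760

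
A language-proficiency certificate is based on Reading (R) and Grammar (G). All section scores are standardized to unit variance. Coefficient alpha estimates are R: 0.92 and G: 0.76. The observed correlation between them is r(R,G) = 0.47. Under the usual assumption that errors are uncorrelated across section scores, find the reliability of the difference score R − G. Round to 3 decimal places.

0.698

Var(R−G) = 1 + 1 − 2·0.47 = 2 − 0.94 = 1.06.
Because errors are independent across components, Cov(Tᵢ,Tⱼ) = Cov(Xᵢ,Xⱼ); the off-diagonal part of the true-score variance is the same as above.
True-score variance = [0.92 + 0.76] − 0.94 = 1.68 − 0.94 = 0.74.
Reliability = 0.74 / 1.06 = 0.698.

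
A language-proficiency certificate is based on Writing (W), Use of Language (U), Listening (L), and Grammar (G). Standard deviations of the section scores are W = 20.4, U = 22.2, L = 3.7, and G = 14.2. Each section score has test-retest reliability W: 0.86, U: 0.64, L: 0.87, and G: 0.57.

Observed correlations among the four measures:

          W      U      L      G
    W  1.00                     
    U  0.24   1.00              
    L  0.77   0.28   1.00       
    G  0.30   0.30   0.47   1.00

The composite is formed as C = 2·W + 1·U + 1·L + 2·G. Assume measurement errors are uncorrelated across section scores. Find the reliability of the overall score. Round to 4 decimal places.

0.8439

Var(C) = 2²·20.4² + 22.2² + 3.7² + 2²·14.2² + 2·[2·20.4·22.2·0.24 + 2·20.4·3.7·0.77 + 4·20.4·14.2·0.30 + 22.2·3.7·0.28 + 2·22.2·14.2·0.30 + 2·3.7·14.2·0.47] = 2977.73 + 1885.54 = 4863.27.
Because errors are independent across components, Cov(Tᵢ,Tⱼ) = Cov(Xᵢ,Xⱼ); the off-diagonal part of the true-score variance is the same as above.
True-score variance = [2²·20.4²·0.86 + 22.2²·0.64 + 3.7²·0.87 + 2²·14.2²·0.57] + 1885.54 = 2218.66 + 1885.54 = 4104.19.
Reliability = 4104.19 / 4863.27 = 0.8439.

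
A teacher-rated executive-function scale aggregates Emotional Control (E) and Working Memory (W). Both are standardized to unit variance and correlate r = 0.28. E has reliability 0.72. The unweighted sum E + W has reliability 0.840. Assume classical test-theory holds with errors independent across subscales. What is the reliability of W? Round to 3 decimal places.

Var(E+W) = 2 + 2·0.28 = 2.560.
True-score variance = ρ_E + ρ_W + 2·0.28, so 0.840 = (0.72 + ρ_W + 0.56) / 2.560.
ρ_W = 0.840·2.560 − 0.72 − 0.56 = 0.870.

0.870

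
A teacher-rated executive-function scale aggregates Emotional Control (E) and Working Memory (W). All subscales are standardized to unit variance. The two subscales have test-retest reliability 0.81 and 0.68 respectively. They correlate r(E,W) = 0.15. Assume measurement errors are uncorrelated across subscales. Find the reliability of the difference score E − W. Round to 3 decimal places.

0.700

Var(E−W) = 1 + 1 − 2·0.15 = 2 − 0.3 = 1.7.
With uncorrelated errors the cross-covariances are all true-score covariance, so they carry over unchanged; only the diagonal terms shrink to ρᵢσᵢ².
True-score variance = [0.81 + 0.68] − 0.3 = 1.49 − 0.3 = 1.19.
Reliability = 1.19 / 1.7 = 0.700.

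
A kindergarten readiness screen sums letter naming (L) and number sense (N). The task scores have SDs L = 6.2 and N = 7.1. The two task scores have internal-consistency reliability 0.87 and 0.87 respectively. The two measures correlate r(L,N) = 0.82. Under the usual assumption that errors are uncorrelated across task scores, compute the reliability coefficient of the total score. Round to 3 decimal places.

Var(L+N) = 6.2² + 7.1² + 2·[6.2·7.1·0.82] = 88.85 + 72.1928 = 161.043.
Under uncorrelated errors the observed covariances equal the true-score covariances, so only the own-variance terms attenuate.
True-score variance = [6.2²·0.87 + 7.1²·0.87] + 72.1928 = 77.2995 + 72.1928 = 149.492.
Reliability = 149.492 / 161.043 = 0.928.

0.928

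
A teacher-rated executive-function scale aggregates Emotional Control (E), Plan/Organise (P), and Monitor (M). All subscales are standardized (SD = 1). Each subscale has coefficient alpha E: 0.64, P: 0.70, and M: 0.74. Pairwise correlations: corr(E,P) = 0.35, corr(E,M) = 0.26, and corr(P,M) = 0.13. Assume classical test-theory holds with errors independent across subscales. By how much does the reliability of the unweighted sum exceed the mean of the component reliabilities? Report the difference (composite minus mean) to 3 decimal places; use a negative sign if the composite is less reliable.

0.101

Var(sum) = 3 + 1.48 = 4.48; true-score variance = 2.08 + 1.48 = 3.56; composite reliability = 0.7946.
Mean component reliability = 0.6933.
Difference = 0.7946 − 0.6933 = 0.101.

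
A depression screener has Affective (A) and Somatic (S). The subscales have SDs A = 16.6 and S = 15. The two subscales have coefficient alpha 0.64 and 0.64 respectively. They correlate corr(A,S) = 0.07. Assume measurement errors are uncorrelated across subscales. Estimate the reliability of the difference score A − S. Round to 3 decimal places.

0.613

Var(A−S) = 16.6² + 15² − 2·16.6·15·0.07 = 500.56 − 34.86 = 465.7.
Under uncorrelated errors the observed covariances equal the true-score covariances, so only the own-variance terms attenuate.
True-score variance = [16.6²·0.64 + 15²·0.64] − 34.86 = 320.358 − 34.86 = 285.498.
Reliability = 285.498 / 465.7 = 0.613.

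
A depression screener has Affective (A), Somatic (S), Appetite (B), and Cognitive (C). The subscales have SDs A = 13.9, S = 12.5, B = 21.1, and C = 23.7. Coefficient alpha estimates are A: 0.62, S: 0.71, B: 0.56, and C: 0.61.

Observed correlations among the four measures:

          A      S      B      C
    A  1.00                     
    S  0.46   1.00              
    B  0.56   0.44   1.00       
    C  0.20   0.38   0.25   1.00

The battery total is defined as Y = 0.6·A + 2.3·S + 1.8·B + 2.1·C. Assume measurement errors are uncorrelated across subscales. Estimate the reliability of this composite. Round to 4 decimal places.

Var(Y) = 0.6²·13.9² + 2.3²·12.5² + 1.8²·21.1² + 2.1²·23.7² + 2·[1.38·13.9·12.5·0.46 + 1.08·13.9·21.1·0.56 + 1.26·13.9·23.7·0.20 + 4.14·12.5·21.1·0.44 + 4.83·12.5·23.7·0.38 + 3.78·21.1·23.7·0.25] = 4815.65 + 3734.89 = 8550.54.
With uncorrelated errors the cross-covariances are all true-score covariance, so they carry over unchanged; only the diagonal terms shrink to ρᵢσᵢ².
True-score variance = [0.6²·13.9²·0.62 + 2.3²·12.5²·0.71 + 1.8²·21.1²·0.56 + 2.1²·23.7²·0.61] + 3734.89 = 2948.78 + 3734.89 = 6683.67.
Reliability = 6683.67 / 8550.54 = 0.7817.

0.7817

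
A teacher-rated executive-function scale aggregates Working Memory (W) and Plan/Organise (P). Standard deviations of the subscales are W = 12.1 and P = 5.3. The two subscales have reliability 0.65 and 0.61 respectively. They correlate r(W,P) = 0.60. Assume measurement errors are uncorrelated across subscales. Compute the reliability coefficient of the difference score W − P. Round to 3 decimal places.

Var(W−P) = 12.1² + 5.3² − 2·12.1·5.3·0.60 = 174.5 − 76.956 = 97.544.
Because errors are independent across components, Cov(Tᵢ,Tⱼ) = Cov(Xᵢ,Xⱼ); the off-diagonal part of the true-score variance is the same as above.
True-score variance = [12.1²·0.65 + 5.3²·0.61] − 76.956 = 112.301 − 76.956 = 35.3454.
Reliability = 35.3454 / 97.544 = 0.362.

0.362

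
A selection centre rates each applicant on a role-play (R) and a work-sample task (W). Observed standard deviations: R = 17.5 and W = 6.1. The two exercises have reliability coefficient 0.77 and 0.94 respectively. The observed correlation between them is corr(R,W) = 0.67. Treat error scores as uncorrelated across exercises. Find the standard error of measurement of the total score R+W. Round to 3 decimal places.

Var(total) = 343.46 + 143.045 = 486.505.
True-score variance = 270.79 + 143.045 = 413.835, so reliability = 0.8506.
Error variance = 486.505 − 413.835 = 72.6701; SEM = √72.6701 = 8.525.

8.525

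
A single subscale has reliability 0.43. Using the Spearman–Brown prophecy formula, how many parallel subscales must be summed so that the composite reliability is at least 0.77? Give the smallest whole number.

k ≥ ρ*(1−ρ₁)/(ρ₁(1−ρ*)) = 0.77·0.57 / (0.43·0.23) = 4.438.
Smallest integer k = 5.

5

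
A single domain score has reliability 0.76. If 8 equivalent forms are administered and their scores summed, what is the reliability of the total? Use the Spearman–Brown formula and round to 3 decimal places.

0.962

ρ_k = kρ / (1 + (k−1)ρ) = 8·0.76 / (1 + 7·0.76) = 6.080 / 6.320 = 0.962.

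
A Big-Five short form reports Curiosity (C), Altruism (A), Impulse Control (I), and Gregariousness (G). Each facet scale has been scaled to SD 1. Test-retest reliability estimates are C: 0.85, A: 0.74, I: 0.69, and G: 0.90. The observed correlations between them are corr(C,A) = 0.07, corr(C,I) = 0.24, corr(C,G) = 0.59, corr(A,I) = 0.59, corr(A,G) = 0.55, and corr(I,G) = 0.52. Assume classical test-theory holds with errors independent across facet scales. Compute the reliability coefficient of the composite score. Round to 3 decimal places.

0.910

Var(C+A+I+G) = 4 + 2·[0.07 + 0.24 + 0.59 + 0.59 + 0.55 + 0.52] = 4 + 5.12 = 9.12.
Under uncorrelated errors the observed covariances equal the true-score covariances, so only the own-variance terms attenuate.
True-score variance = [0.85 + 0.74 + 0.69 + 0.90] + 5.12 = 3.18 + 5.12 = 8.3.
Reliability = 8.3 / 9.12 = 0.910.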